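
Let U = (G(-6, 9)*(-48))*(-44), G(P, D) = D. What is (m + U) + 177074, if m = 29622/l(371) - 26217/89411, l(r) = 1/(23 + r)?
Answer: 1061053722433/89411 ≈ 1.1867e+7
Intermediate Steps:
U = 19008 (U = (9*(-48))*(-44) = -432*(-44) = 19008)
m = 1043521834731/89411 (m = 29622/(1/(23 + 371)) - 26217/89411 = 29622/(1/394) - 26217*1/89411 = 29622/(1/394) - 26217/89411 = 29622*394 - 26217/89411 = 11671068 - 26217/89411 = 1043521834731/89411 ≈ 1.1671e+7)
(m + U) + 177074 = (1043521834731/89411 + 19008) + 177074 = 1045221359019/89411 + 177074 = 1061053722433/89411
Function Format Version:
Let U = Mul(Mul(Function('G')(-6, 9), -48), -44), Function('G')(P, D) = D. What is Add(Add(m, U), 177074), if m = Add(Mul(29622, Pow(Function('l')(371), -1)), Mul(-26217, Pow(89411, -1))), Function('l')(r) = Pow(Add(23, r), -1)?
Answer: Rational(1061053722433, 89411) ≈ 1.1867e+7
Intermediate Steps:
U = 19008 (U = Mul(Mul(9, -48), -44) = Mul(-432, -44) = 19008)
m = Rational(1043521834731, 89411) (m = Add(Mul(29622, Pow(Pow(Add(23, 371), -1), -1)), Mul(-26217, Pow(89411, -1))) = Add(Mul(29622, Pow(Pow(394, -1), -1)), Mul(-26217, Rational(1, 89411))) = Add(Mul(29622, Pow(Rational(1, 394), -1)), Rational(-26217, 89411)) = Add(Mul(29622, 394), Rational(-26217, 89411)) = Add(11671068, Rational(-26217, 89411)) = Rational(1043521834731, 89411) ≈ 1.1671e+7)
Add(Add(m, U), 177074) = Add(Add(Rational(1043521834731, 89411), 19008), 177074) = Add(Rational(1045221359019, 89411), 177074) = Rational(1061053722433, 89411)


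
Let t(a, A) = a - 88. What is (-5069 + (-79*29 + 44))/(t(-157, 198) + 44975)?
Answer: -3658/22365 ≈ -0.16356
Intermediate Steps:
t(a, A) = -88 + a
(-5069 + (-79*29 + 44))/(t(-157, 198) + 44975) = (-5069 + (-79*29 + 44))/((-88 - 157) + 44975) = (-5069 + (-2291 + 44))/(-245 + 44975) = (-5069 - 2247)/44730 = -7316*1/44730 = -3658/22365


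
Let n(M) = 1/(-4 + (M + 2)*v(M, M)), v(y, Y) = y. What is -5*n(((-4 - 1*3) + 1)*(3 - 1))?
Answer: -5/116 ≈ -0.043103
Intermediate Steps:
n(M) = 1/(-4 + M*(2 + M)) (n(M) = 1/(-4 + (M + 2)*M) = 1/(-4 + (2 + M)*M) = 1/(-4 + M*(2 + M)))
-5*n(((-4 - 1*3) + 1)*(3 - 1)) = -5/(-4 + (((-4 - 1*3) + 1)*(3 - 1))**2 + 2*(((-4 - 1*3) + 1)*(3 - 1))) = -5/(-4 + (((-4 - 3) + 1)*2)**2 + 2*(((-4 - 3) + 1)*2)) = -5/(-4 + ((-7 + 1)*2)**2 + 2*((-7 + 1)*2)) = -5/(-4 + (-6*2)**2 + 2*(-6*2)) = -5/(-4 + (-12)**2 + 2*(-12)) = -5/(-4 + 144 - 24) = -5/116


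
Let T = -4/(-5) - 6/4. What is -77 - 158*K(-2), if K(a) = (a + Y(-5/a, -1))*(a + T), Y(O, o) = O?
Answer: 1363/10 ≈ 136.30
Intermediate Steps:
T = -7/10 (T = -4*(-⅕) - 6*¼ = ⅘ - 3/2 = -7/10 ≈ -0.70000)
K(a) = (-7/10 + a)*(a - 5/a) (K(a) = (a - 5/a)*(a - 7/10) = (a - 5/a)*(-7/10 + a) = (-7/10 + a)*(a - 5/a))
-77 - 158*K(-2) = -77 - 158*(-5 + (-2)² - 7/10*(-2) + (7/2)/(-2)) = -77 - 158*(-5 + 4 + 7/5 + (7/2)*(-½)) = -77 - 158*(-5 + 4 + 7/5 - 7/4) = -77 - 158*(-27/20) = -77 + 2133/10 = 1363/10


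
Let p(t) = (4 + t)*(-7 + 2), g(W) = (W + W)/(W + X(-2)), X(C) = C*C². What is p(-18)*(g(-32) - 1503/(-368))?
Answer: 73213/184 ≈ 397.90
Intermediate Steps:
X(C) = C³
g(W) = 2*W/(-8 + W) (g(W) = (W + W)/(W + (-2)³) = (2*W)/(W - 8) = (2*W)/(-8 + W) = 2*W/(-8 + W))
p(t) = -20 - 5*t (p(t) = (4 + t)*(-5) = -20 - 5*t)
p(-18)*(g(-32) - 1503/(-368)) = (-20 - 5*(-18))*(2*(-32)/(-8 - 32) - 1503/(-368)) = (-20 + 90)*(2*(-32)/(-40) - 1503*(-1/368)) = 70*(2*(-32)*(-1/40) + 1503/368) = 70*(8/5 + 1503/368) = 70*(10459/1840) = 73213/184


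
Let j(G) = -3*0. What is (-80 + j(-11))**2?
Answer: 6400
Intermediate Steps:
j(G) = 0
(-80 + j(-11))**2 = (-80 + 0)**2 = (-80)**2 = 6400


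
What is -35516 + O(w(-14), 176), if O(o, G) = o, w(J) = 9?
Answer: -35507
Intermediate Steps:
-35516 + O(w(-14), 176) = -35516 + 9 = -35507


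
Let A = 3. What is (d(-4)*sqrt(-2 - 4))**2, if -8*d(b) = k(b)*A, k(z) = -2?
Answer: -27/8 ≈ -3.3750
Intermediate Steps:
d(b) = 3/4 (d(b) = -(-1)*3/4 = -1/8*(-6) = 3/4)
(d(-4)*sqrt(-2 - 4))**2 = (3*sqrt(-2 - 4)/4)**2 = (3*sqrt(-6)/4)**2 = (3*(I*sqrt(6))/4)**2 = (3*I*sqrt(6)/4)**2 = -27/8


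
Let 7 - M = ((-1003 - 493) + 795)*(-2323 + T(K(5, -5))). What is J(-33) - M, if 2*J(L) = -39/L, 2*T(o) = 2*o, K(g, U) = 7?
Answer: 35717211/22 ≈ 1.6235e+6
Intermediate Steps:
T(o) = o (T(o) = (2*o)/2 = o)
J(L) = -39/(2*L) (J(L) = (-39/L)/2 = -39/(2*L))
M = -1623509 (M = 7 - ((-1003 - 493) + 795)*(-2323 + 7) = 7 - (-1496 + 795)*(-2316) = 7 - (-701)*(-2316) = 7 - 1*1623516 = 7 - 1623516 = -1623509)
J(-33) - M = -39/2/(-33) - 1*(-1623509) = -39/2*(-1/33) + 1623509 = 13/22 + 1623509 = 35717211/22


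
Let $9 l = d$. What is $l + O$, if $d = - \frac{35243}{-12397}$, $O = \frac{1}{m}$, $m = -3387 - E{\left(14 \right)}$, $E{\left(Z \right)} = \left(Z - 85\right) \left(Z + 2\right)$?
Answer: $\frac{79220420}{251150823} \approx 0.31543$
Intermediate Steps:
$E{\left(Z \right)} = \left(-85 + Z\right) \left(2 + Z\right)$
$m = -2251$ ($m = -3387 - \left(-170 + 14^{2} - 1162\right) = -3387 - \left(-170 + 196 - 1162\right) = -3387 - -1136 = -3387 + 1136 = -2251$)
$O = - \frac{1}{2251}$ ($O = \frac{1}{-2251} = - \frac{1}{2251} \approx -0.00044425$)
$d = \frac{35243}{12397}$ ($d = \left(-35243\right) \left(- \frac{1}{12397}\right) = \frac{35243}{12397} \approx 2.8429$)
$l = \frac{35243}{111573}$ ($l = \frac{1}{9} \cdot \frac{35243}{12397} = \frac{35243}{111573} \approx 0.31587$)
$l + O = \frac{35243}{111573} - \frac{1}{2251} = \frac{79220420}{251150823}$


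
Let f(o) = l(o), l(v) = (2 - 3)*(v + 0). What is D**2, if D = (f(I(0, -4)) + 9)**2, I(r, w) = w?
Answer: 28561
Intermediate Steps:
l(v) = -v
f(o) = -o
D = 169 (D = (-1*(-4) + 9)**2 = (4 + 9)**2 = 13**2 = 169)
D**2 = 169**2 = 28561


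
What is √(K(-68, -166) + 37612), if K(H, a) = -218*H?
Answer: 2*√13109 ≈ 228.99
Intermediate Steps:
√(K(-68, -166) + 37612) = √(-218*(-68) + 37612) = √(14824 + 37612) = √52436 = 2*√13109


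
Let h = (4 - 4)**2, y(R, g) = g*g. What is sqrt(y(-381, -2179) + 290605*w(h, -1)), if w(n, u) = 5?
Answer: sqrt(6201066) ≈ 2490.2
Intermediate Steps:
y(R, g) = g**2
h = 0 (h = 0**2 = 0)
sqrt(y(-381, -2179) + 290605*w(h, -1)) = sqrt((-2179)**2 + 290605*5) = sqrt(4748041 + 1453025) = sqrt(6201066)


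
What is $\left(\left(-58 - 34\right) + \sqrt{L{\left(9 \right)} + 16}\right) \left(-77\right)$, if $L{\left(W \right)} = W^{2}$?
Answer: $7084 - 77 \sqrt{97} \approx 6325.6$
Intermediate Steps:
$\left(\left(-58 - 34\right) + \sqrt{L{\left(9 \right)} + 16}\right) \left(-77\right) = \left(\left(-58 - 34\right) + \sqrt{9^{2} + 16}\right) \left(-77\right) = \left(-92 + \sqrt{81 + 16}\right) \left(-77\right) = \left(-92 + \sqrt{97}\right) \left(-77\right) = 7084 - 77 \sqrt{97}$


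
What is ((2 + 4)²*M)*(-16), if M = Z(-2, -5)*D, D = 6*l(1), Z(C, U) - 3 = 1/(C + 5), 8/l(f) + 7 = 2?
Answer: 18432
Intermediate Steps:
l(f) = -8/5 (l(f) = 8/(-7 + 2) = 8/(-5) = 8*(-⅕) = -8/5)
Z(C, U) = 3 + 1/(5 + C) (Z(C, U) = 3 + 1/(C + 5) = 3 + 1/(5 + C))
D = -48/5 (D = 6*(-8/5) = -48/5 ≈ -9.6000)
M = -32 (M = ((16 + 3*(-2))/(5 - 2))*(-48/5) = ((16 - 6)/3)*(-48/5) = ((⅓)*10)*(-48/5) = (10/3)*(-48/5) = -32)
((2 + 4)²*M)*(-16) = ((2 + 4)²*(-32))*(-16) = (6²*(-32))*(-16) = (36*(-32))*(-16) = -1152*(-16) = 18432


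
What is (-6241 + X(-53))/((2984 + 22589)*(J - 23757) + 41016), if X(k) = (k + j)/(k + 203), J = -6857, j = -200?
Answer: 936403/117427620900 ≈ 7.9743e-6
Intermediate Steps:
X(k) = (-200 + k)/(203 + k) (X(k) = (k - 200)/(k + 203) = (-200 + k)/(203 + k))
(-6241 + X(-53))/((2984 + 22589)*(J - 23757) + 41016) = (-6241 + (-200 - 53)/(203 - 53))/((2984 + 22589)*(-6857 - 23757) + 41016) = (-6241 - 253/150)/(25573*(-30614) + 41016) = (-6241 + (1/150)*(-253))/(-782891822 + 41016) = (-6241 - 253/150)/(-782850806) = -936403/150*(-1/782850806) = 936403/117427620900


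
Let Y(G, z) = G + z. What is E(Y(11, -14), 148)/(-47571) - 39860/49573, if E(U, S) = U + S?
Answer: -1903368145/2358237183 ≈ -0.80711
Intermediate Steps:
E(U, S) = S + U
E(Y(11, -14), 148)/(-47571) - 39860/49573 = (148 + (11 - 14))/(-47571) - 39860/49573 = (148 - 3)*(-1/47571) - 39860*1/49573 = 145*(-1/47571) - 39860/49573 = -145/47571 - 39860/49573 = -1903368145/2358237183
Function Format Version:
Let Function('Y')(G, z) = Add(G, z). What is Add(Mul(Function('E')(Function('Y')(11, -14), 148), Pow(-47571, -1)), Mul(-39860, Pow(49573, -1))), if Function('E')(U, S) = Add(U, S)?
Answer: Rational(-1903368145, 2358237183) ≈ -0.80711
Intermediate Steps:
Function('E')(U, S) = Add(S, U)
Add(Mul(Function('E')(Function('Y')(11, -14), 148), Pow(-47571, -1)), Mul(-39860, Pow(49573, -1))) = Add(Mul(Add(148, Add(11, -14)), Pow(-47571, -1)), Mul(-39860, Pow(49573, -1))) = Add(Mul(Add(148, -3), Rational(-1, 47571)), Mul(-39860, Rational(1, 49573))) = Add(Mul(145, Rational(-1, 47571)), Rational(-39860, 49573)) = Add(Rational(-145, 47571), Rational(-39860, 49573)) = Rational(-1903368145, 2358237183)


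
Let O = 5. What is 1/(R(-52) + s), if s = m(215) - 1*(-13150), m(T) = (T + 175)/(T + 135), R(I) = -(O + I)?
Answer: 35/461934 ≈ 7.5768e-5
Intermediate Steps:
R(I) = -5 - I (R(I) = -(5 + I) = -5 - I)
m(T) = (175 + T)/(135 + T)
s = 460289/35 (s = (175 + 215)/(135 + 215) - 1*(-13150) = 390/350 + 13150 = (1/350)*390 + 13150 = 39/35 + 13150 = 460289/35 ≈ 13151.)
1/(R(-52) + s) = 1/((-5 - 1*(-52)) + 460289/35) = 1/((-5 + 52) + 460289/35) = 1/(47 + 460289/35) = 1/(461934/35) = 35/461934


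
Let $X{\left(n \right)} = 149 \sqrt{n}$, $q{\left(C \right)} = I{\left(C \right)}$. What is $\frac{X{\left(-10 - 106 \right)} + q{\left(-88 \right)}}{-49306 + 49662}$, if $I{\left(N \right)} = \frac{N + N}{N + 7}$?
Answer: $\frac{44}{7209} + \frac{149 i \sqrt{29}}{178} \approx 0.0061035 + 4.5078 i$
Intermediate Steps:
$I{\left(N \right)} = \frac{2 N}{7 + N}$
$q{\left(C \right)} = \frac{2 C}{7 + C}$
$\frac{X{\left(-10 - 106 \right)} + q{\left(-88 \right)}}{-49306 + 49662} = \frac{149 \sqrt{-10 - 106} + 2 \left(-88\right) \frac{1}{7 - 88}}{-49306 + 49662} = \frac{149 \sqrt{-10 - 106} + 2 \left(-88\right) \frac{1}{-81}}{356} = \left(149 \sqrt{-116} + 2 \left(-88\right) \left(- \frac{1}{81}\right)\right) \frac{1}{356} = \left(149 \cdot 2 i \sqrt{29} + \frac{176}{81}\right) \frac{1}{356} = \left(298 i \sqrt{29} + \frac{176}{81}\right) \frac{1}{356} = \left(\frac{176}{81} + 298 i \sqrt{29}\right) \frac{1}{356} = \frac{44}{7209} + \frac{149 i \sqrt{29}}{178}$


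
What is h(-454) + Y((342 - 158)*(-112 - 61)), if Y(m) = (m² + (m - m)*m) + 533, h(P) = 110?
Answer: 1013276867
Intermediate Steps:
Y(m) = 533 + m² (Y(m) = (m² + 0*m) + 533 = (m² + 0) + 533 = m² + 533 = 533 + m²)
h(-454) + Y((342 - 158)*(-112 - 61)) = 110 + (533 + ((342 - 158)*(-112 - 61))²) = 110 + (533 + (184*(-173))²) = 110 + (533 + (-31832)²) = 110 + (533 + 1013276224) = 110 + 1013276757 = 1013276867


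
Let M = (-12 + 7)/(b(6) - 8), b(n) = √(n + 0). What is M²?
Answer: 25/(8 - √6)² ≈ 0.81147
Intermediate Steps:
b(n) = √n
M = -5/(-8 + √6) (M = (-12 + 7)/(√6 - 8) = -5/(-8 + √6) ≈ 0.90082)
M² = (20/29 + 5*√6/58)²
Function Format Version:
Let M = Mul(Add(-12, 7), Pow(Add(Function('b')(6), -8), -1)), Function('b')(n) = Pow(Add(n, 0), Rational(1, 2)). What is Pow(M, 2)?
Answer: Mul(25, Pow(Add(8, Mul(-1, Pow(6, Rational(1, 2)))), -2)) ≈ 0.81147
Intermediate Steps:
Function('b')(n) = Pow(n, Rational(1, 2))
M = Mul(-5, Pow(Add(-8, Pow(6, Rational(1, 2))), -1)) (M = Mul(Add(-12, 7), Pow(Add(Pow(6, Rational(1, 2)), -8), -1)) = Mul(-5, Pow(Add(-8, Pow(6, Rational(1, 2))), -1)) ≈ 0.90082)
Pow(M, 2) = Pow(Add(Rational(20, 29), Mul(Rational(5, 58), Pow(6, Rational(1, 2)))), 2)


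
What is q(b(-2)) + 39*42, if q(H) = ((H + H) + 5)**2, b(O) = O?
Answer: 1639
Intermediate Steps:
q(H) = (5 + 2*H)**2 (q(H) = (2*H + 5)**2 = (5 + 2*H)**2)
q(b(-2)) + 39*42 = (5 + 2*(-2))**2 + 39*42 = (5 - 4)**2 + 1638 = 1**2 + 1638 = 1 + 1638 = 1639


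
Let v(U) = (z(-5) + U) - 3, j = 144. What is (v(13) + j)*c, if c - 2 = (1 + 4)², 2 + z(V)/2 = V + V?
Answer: 3510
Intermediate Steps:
z(V) = -4 + 4*V (z(V) = -4 + 2*(V + V) = -4 + 2*(2*V) = -4 + 4*V)
v(U) = -27 + U (v(U) = ((-4 + 4*(-5)) + U) - 3 = ((-4 - 20) + U) - 3 = (-24 + U) - 3 = -27 + U)
c = 27 (c = 2 + (1 + 4)² = 2 + 5² = 2 + 25 = 27)
(v(13) + j)*c = ((-27 + 13) + 144)*27 = (-14 + 144)*27 = 130*27 = 3510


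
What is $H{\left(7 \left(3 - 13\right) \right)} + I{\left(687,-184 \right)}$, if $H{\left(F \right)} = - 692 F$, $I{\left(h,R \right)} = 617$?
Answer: $49057$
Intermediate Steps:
$H{\left(7 \left(3 - 13\right) \right)} + I{\left(687,-184 \right)} = - 692 \cdot 7 \left(3 - 13\right) + 617 = - 692 \cdot 7 \left(-10\right) + 617 = \left(-692\right) \left(-70\right) + 617 = 48440 + 617 = 49057$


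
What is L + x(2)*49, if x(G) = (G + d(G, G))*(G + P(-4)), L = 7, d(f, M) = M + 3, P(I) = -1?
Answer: 350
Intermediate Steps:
d(f, M) = 3 + M
x(G) = (-1 + G)*(3 + 2*G) (x(G) = (G + (3 + G))*(G - 1) = (3 + 2*G)*(-1 + G) = (-1 + G)*(3 + 2*G))
L + x(2)*49 = 7 + (-3 + 2 + 2*2²)*49 = 7 + (-3 + 2 + 2*4)*49 = 7 + (-3 + 2 + 8)*49 = 7 + 7*49 = 7 + 343 = 350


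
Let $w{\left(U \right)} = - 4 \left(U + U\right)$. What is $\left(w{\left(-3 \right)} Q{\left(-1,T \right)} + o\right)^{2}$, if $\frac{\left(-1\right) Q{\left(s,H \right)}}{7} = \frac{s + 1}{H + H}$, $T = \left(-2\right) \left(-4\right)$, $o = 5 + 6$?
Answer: $121$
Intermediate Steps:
$o = 11$
$T = 8$
$Q{\left(s,H \right)} = - \frac{7 \left(1 + s\right)}{2 H}$ ($Q{\left(s,H \right)} = - 7 \frac{s + 1}{H + H} = - 7 \frac{1 + s}{2 H} = - \frac{7 \left(1 + s\right)}{2 H}$)
$w{\left(U \right)} = - 8 U$ ($w{\left(U \right)} = - 4 \cdot 2 U = - 8 U$)
$\left(w{\left(-3 \right)} Q{\left(-1,T \right)} + o\right)^{2} = \left(\left(-8\right) \left(-3\right) \frac{7 \left(-1 - -1\right)}{2 \cdot 8} + 11\right)^{2} = \left(24 \cdot \frac{7}{2} \cdot \frac{1}{8} \left(-1 + 1\right) + 11\right)^{2} = \left(24 \cdot \frac{7}{2} \cdot \frac{1}{8} \cdot 0 + 11\right)^{2} = \left(24 \cdot 0 + 11\right)^{2} = \left(0 + 11\right)^{2} = 11^{2} = 121$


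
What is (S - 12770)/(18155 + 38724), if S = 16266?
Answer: 152/2473 ≈ 0.061464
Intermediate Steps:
(S - 12770)/(18155 + 38724) = (16266 - 12770)/(18155 + 38724) = 3496/56879 = 3496*(1/56879) = 152/2473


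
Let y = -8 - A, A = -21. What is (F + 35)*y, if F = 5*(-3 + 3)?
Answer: 455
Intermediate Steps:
F = 0 (F = 5*0 = 0)
y = 13 (y = -8 - 1*(-21) = -8 + 21 = 13)
(F + 35)*y = (0 + 35)*13 = 35*13 = 455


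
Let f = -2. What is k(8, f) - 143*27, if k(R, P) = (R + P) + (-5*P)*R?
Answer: -3775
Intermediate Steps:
k(R, P) = P + R - 5*P*R (k(R, P) = (P + R) - 5*P*R = P + R - 5*P*R)
k(8, f) - 143*27 = (-2 + 8 - 5*(-2)*8) - 143*27 = (-2 + 8 + 80) - 3861 = 86 - 3861 = -3775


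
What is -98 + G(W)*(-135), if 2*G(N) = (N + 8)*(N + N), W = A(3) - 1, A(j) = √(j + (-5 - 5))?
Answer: 1792 - 810*I*√7 ≈ 1792.0 - 2143.1*I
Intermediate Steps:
A(j) = √(-10 + j) (A(j) = √(j - 10) = √(-10 + j))
W = -1 + I*√7 (W = √(-10 + 3) - 1 = √(-7) - 1 = I*√7 - 1 = -1 + I*√7 ≈ -1.0 + 2.6458*I)
G(N) = N*(8 + N) (G(N) = ((N + 8)*(N + N))/2 = ((8 + N)*(2*N))/2 = (2*N*(8 + N))/2 = N*(8 + N))
-98 + G(W)*(-135) = -98 + ((-1 + I*√7)*(8 + (-1 + I*√7)))*(-135) = -98 + ((-1 + I*√7)*(7 + I*√7))*(-135) = -98 - 135*(-1 + I*√7)*(7 + I*√7)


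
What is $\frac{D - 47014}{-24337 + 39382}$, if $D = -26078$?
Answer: $- \frac{24364}{5015} \approx -4.8582$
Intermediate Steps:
$\frac{D - 47014}{-24337 + 39382} = \frac{-26078 - 47014}{-24337 + 39382} = - \frac{73092}{15045} = \left(-73092\right) \frac{1}{15045} = - \frac{24364}{5015}$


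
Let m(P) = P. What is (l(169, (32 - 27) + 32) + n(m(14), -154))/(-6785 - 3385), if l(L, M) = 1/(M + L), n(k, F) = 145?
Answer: -3319/232780 ≈ -0.014258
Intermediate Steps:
l(L, M) = 1/(L + M)
(l(169, (32 - 27) + 32) + n(m(14), -154))/(-6785 - 3385) = (1/(169 + ((32 - 27) + 32)) + 145)/(-6785 - 3385) = (1/(169 + (5 + 32)) + 145)/(-10170) = (1/(169 + 37) + 145)*(-1/10170) = (1/206 + 145)*(-1/10170) = (29871/206)*(-1/10170) = -3319/232780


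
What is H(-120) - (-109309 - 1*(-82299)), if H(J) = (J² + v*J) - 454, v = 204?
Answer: 16476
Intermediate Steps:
H(J) = -454 + J² + 204*J (H(J) = (J² + 204*J) - 454 = -454 + J² + 204*J)
H(-120) - (-109309 - 1*(-82299)) = (-454 + (-120)² + 204*(-120)) - (-109309 - 1*(-82299)) = (-454 + 14400 - 24480) - (-109309 + 82299) = -10534 - 1*(-27010) = -10534 + 27010 = 16476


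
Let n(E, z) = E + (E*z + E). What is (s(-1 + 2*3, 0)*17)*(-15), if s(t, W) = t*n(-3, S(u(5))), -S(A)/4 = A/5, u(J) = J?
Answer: -7650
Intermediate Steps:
S(A) = -4*A/5
n(E, z) = 2*E + E*z (n(E, z) = E + (E + E*z) = 2*E + E*z)
s(t, W) = 6*t (s(t, W) = t*(-3*(2 - ⅘*5)) = t*(-3*(2 - 4)) = t*(-3*(-2)) = t*6 = 6*t)
(s(-1 + 2*3, 0)*17)*(-15) = ((6*(-1 + 2*3))*17)*(-15) = ((6*(-1 + 6))*17)*(-15) = ((6*5)*17)*(-15) = (30*17)*(-15) = 510*(-15) = -7650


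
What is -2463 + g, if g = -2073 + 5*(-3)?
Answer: -4551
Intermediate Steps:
g = -2088 (g = -2073 - 15 = -2088)
-2463 + g = -2463 - 2088 = -4551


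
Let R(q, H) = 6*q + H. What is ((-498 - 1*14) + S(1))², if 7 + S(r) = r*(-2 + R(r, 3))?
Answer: 262144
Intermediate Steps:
R(q, H) = H + 6*q
S(r) = -7 + r*(1 + 6*r) (S(r) = -7 + r*(-2 + (3 + 6*r)) = -7 + r*(1 + 6*r))
((-498 - 1*14) + S(1))² = ((-498 - 1*14) + (-7 + 1 + 6*1²))² = ((-498 - 14) + (-7 + 1 + 6*1))² = (-512 + (-7 + 1 + 6))² = (-512 + 0)² = (-512)² = 262144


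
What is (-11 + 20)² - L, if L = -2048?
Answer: 2129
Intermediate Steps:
(-11 + 20)² - L = (-11 + 20)² - 1*(-2048) = 9² + 2048 = 81 + 2048 = 2129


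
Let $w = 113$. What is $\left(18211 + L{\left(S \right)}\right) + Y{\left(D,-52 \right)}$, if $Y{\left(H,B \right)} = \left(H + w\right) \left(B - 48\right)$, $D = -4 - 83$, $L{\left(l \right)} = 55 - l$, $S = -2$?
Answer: $15668$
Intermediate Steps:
$D = -87$ ($D = -4 - 83 = -87$)
$Y{\left(H,B \right)} = \left(-48 + B\right) \left(113 + H\right)$ ($Y{\left(H,B \right)} = \left(H + 113\right) \left(B - 48\right) = \left(113 + H\right) \left(-48 + B\right) = \left(-48 + B\right) \left(113 + H\right)$)
$\left(18211 + L{\left(S \right)}\right) + Y{\left(D,-52 \right)} = \left(18211 + \left(55 - -2\right)\right) - 2600 = \left(18211 + \left(55 + 2\right)\right) + \left(-5424 + 4176 - 5876 + 4524\right) = \left(18211 + 57\right) - 2600 = 18268 - 2600 = 15668$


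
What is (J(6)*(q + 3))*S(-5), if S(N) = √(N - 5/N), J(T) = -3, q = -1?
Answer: -12*I ≈ -12.0*I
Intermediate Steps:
(J(6)*(q + 3))*S(-5) = (-3*(-1 + 3))*√(-5 - 5/(-5)) = (-3*2)*√(-5 - 5*(-⅕)) = -6*√(-5 + 1) = -12*I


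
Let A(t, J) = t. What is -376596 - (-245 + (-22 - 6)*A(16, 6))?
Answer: -375903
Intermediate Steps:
-376596 - (-245 + (-22 - 6)*A(16, 6)) = -376596 - (-245 + (-22 - 6)*16) = -376596 - (-245 - 28*16) = -376596 - (-245 - 448) = -376596 - 1*(-693) = -376596 + 693 = -375903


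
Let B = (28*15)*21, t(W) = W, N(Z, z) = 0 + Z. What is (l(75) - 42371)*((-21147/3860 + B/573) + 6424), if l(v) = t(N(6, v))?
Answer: -40191400661299/147452 ≈ -2.7257e+8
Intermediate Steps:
N(Z, z) = Z
B = 8820 (B = 420*21 = 8820)
l(v) = 6
(l(75) - 42371)*((-21147/3860 + B/573) + 6424) = (6 - 42371)*((-21147/3860 + 8820/573) + 6424) = -42365*((-21147*1/3860 + 8820*(1/573)) + 6424) = -42365*((-21147/3860 + 2940/191) + 6424) = -42365*(7309323/737260 + 6424) = -42365*4743467563/737260 = -40191400661299/147452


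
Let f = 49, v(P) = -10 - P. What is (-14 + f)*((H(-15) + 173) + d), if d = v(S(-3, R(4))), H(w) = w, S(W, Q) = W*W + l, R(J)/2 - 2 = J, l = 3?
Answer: 4760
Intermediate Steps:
R(J) = 4 + 2*J
S(W, Q) = 3 + W² (S(W, Q) = W*W + 3 = W² + 3 = 3 + W²)
d = -22 (d = -10 - (3 + (-3)²) = -10 - (3 + 9) = -10 - 1*12 = -10 - 12 = -22)
(-14 + f)*((H(-15) + 173) + d) = (-14 + 49)*((-15 + 173) - 22) = 35*(158 - 22) = 35*136 = 4760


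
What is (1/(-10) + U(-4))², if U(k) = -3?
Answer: 961/100 ≈ 9.6100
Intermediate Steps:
(1/(-10) + U(-4))² = (1/(-10) - 3)² = (-⅒ - 3)² = (-31/10)² = 961/100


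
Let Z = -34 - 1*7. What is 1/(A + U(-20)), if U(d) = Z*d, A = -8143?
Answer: -1/7323 ≈ -0.00013656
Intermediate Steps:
Z = -41 (Z = -34 - 7 = -41)
U(d) = -41*d
1/(A + U(-20)) = 1/(-8143 - 41*(-20)) = 1/(-8143 + 820) = 1/(-7323) = -1/7323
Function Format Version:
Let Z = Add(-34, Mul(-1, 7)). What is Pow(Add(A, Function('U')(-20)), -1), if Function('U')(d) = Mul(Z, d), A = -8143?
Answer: Rational(-1, 7323) ≈ -0.00013656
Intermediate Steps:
Z = -41 (Z = Add(-34, -7) = -41)
Function('U')(d) = Mul(-41, d)
Pow(Add(A, Function('U')(-20)), -1) = Pow(Add(-8143, Mul(-41, -20)), -1) = Pow(Add(-8143, 820), -1) = Pow(-7323, -1) = Rational(-1, 7323)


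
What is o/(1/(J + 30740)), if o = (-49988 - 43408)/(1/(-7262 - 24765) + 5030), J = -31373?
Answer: 631141869012/53698603 ≈ 11753.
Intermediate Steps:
o = -997064564/53698603 (o = -93396/(1/(-32027) + 5030) = -93396/(-1/32027 + 5030) = -93396/161095809/32027 = -93396*32027/161095809 = -997064564/53698603 ≈ -18.568)
o/(1/(J + 30740)) = -997064564/(53698603*(1/(-31373 + 30740))) = -997064564/(53698603*(1/(-633))) = -997064564/(53698603*(-1/633)) = -997064564/53698603*(-633) = 631141869012/53698603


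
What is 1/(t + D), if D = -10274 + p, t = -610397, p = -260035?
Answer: -1/880706 ≈ -1.1355e-6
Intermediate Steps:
D = -270309 (D = -10274 - 260035 = -270309)
1/(t + D) = 1/(-610397 - 270309) = 1/(-880706) = -1/880706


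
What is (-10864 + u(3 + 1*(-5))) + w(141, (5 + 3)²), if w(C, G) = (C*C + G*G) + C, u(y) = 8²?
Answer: 13318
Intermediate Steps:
u(y) = 64
w(C, G) = C + C² + G² (w(C, G) = (C² + G²) + C = C + C² + G²)
(-10864 + u(3 + 1*(-5))) + w(141, (5 + 3)²) = (-10864 + 64) + (141 + 141² + ((5 + 3)²)²) = -10800 + (141 + 19881 + (8²)²) = -10800 + (141 + 19881 + 64²) = -10800 + (141 + 19881 + 4096) = -10800 + 24118 = 13318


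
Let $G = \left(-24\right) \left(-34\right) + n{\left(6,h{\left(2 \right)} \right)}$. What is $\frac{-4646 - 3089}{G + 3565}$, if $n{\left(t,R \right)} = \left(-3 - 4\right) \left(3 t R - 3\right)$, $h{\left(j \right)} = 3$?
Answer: $- \frac{7735}{4024} \approx -1.9222$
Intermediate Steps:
$n{\left(t,R \right)} = 21 - 21 R t$ ($n{\left(t,R \right)} = - 7 \left(3 R t - 3\right) = - 7 \left(-3 + 3 R t\right) = 21 - 21 R t$)
$G = 459$ ($G = \left(-24\right) \left(-34\right) + \left(21 - 63 \cdot 6\right) = 816 + \left(21 - 378\right) = 816 - 357 = 459$)
$\frac{-4646 - 3089}{G + 3565} = \frac{-4646 - 3089}{459 + 3565} = - \frac{7735}{4024}$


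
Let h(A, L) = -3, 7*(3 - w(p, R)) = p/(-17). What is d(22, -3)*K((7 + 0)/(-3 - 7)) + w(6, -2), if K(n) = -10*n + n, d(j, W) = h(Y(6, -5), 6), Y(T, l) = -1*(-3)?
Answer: -18861/1190 ≈ -15.850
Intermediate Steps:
Y(T, l) = 3
w(p, R) = 3 + p/119 (w(p, R) = 3 - p/(7*(-17)) = 3 - p*(-1)/(7*17) = 3 - (-1)*p/119 = 3 + p/119)
d(j, W) = -3
K(n) = -9*n
d(22, -3)*K((7 + 0)/(-3 - 7)) + w(6, -2) = -(-27)*(7 + 0)/(-3 - 7) + (3 + (1/119)*6) = -(-27)*7/(-10) + (3 + 6/119) = -(-27)*7*(-⅒) + 363/119 = -(-27)*(-7)/10 + 363/119 = -3*63/10 + 363/119 = -189/10 + 363/119 = -18861/1190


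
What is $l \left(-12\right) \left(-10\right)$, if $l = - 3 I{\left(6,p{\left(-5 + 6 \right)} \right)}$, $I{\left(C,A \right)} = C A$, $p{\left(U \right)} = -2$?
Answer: $4320$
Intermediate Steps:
$I{\left(C,A \right)} = A C$
$l = 36$ ($l = - 3 \left(\left(-2\right) 6\right) = \left(-3\right) \left(-12\right) = 36$)
$l \left(-12\right) \left(-10\right) = 36 \left(-12\right) \left(-10\right) = \left(-432\right) \left(-10\right) = 4320$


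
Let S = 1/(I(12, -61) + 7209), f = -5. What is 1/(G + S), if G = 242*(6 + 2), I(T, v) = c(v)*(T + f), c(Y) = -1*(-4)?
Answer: 7237/14010833 ≈ 0.00051653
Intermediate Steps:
c(Y) = 4
I(T, v) = -20 + 4*T (I(T, v) = 4*(T - 5) = 4*(-5 + T) = -20 + 4*T)
G = 1936 (G = 242*8 = 1936)
S = 1/7237 (S = 1/((-20 + 4*12) + 7209) = 1/((-20 + 48) + 7209) = 1/(28 + 7209) = 1/7237 ≈ 0.00013818)
1/(G + S) = 1/(1936 + 1/7237) = 1/(14010833/7237) = 7237/14010833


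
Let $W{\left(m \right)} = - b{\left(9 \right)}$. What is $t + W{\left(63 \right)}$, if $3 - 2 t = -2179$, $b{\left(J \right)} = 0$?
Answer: $1091$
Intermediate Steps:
$t = 1091$ ($t = \frac{3}{2} - - \frac{2179}{2} = \frac{3}{2} + \frac{2179}{2} = 1091$)
$W{\left(m \right)} = 0$ ($W{\left(m \right)} = \left(-1\right) 0 = 0$)
$t + W{\left(63 \right)} = 1091 + 0 = 1091$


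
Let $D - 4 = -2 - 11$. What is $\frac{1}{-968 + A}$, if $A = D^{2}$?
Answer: $- \frac{1}{887} \approx -0.0011274$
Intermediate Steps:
$D = -9$ ($D = 4 - 13 = -9$)
$A = 81$ ($A = \left(-9\right)^{2} = 81$)
$\frac{1}{-968 + A} = \frac{1}{-968 + 81} = \frac{1}{-887} = - \frac{1}{887}$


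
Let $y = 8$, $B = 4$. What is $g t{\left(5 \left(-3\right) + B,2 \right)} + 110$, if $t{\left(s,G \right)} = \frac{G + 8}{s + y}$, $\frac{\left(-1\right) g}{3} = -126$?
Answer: $-1150$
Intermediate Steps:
$g = 378$ ($g = \left(-3\right) \left(-126\right) = 378$)
$t{\left(s,G \right)} = \frac{8 + G}{8 + s}$ ($t{\left(s,G \right)} = \frac{G + 8}{s + 8} = \frac{8 + G}{8 + s}$)
$g t{\left(5 \left(-3\right) + B,2 \right)} + 110 = 378 \frac{8 + 2}{8 + \left(5 \left(-3\right) + 4\right)} + 110 = 378 \frac{1}{8 + \left(-15 + 4\right)} 10 + 110 = 378 \frac{1}{8 - 11} \cdot 10 + 110 = 378 \frac{1}{-3} \cdot 10 + 110 = 378 \left(\left(- \frac{1}{3}\right) 10\right) + 110 = 378 \left(- \frac{10}{3}\right) + 110 = -1260 + 110 = -1150$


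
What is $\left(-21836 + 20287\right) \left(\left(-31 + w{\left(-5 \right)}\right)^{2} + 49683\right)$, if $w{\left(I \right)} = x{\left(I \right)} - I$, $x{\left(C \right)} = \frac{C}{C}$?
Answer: $-77927092$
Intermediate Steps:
$x{\left(C \right)} = 1$
$w{\left(I \right)} = 1 - I$
$\left(-21836 + 20287\right) \left(\left(-31 + w{\left(-5 \right)}\right)^{2} + 49683\right) = \left(-21836 + 20287\right) \left(\left(-31 + \left(1 - -5\right)\right)^{2} + 49683\right) = - 1549 \left(\left(-31 + \left(1 + 5\right)\right)^{2} + 49683\right) = - 1549 \left(\left(-31 + 6\right)^{2} + 49683\right) = - 1549 \left(\left(-25\right)^{2} + 49683\right) = - 1549 \left(625 + 49683\right) = \left(-1549\right) 50308 = -77927092$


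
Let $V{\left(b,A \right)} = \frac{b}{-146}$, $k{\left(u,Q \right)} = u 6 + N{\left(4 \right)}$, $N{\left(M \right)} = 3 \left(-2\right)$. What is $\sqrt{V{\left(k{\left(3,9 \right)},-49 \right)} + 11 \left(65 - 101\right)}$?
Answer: $\frac{i \sqrt{2110722}}{73} \approx 19.902 i$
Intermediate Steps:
$N{\left(M \right)} = -6$
$k{\left(u,Q \right)} = -6 + 6 u$ ($k{\left(u,Q \right)} = u 6 - 6 = 6 u - 6 = -6 + 6 u$)
$V{\left(b,A \right)} = - \frac{b}{146}$ ($V{\left(b,A \right)} = b \left(- \frac{1}{146}\right) = - \frac{b}{146}$)
$\sqrt{V{\left(k{\left(3,9 \right)},-49 \right)} + 11 \left(65 - 101\right)} = \sqrt{- \frac{-6 + 6 \cdot 3}{146} + 11 \left(65 - 101\right)} = \sqrt{- \frac{-6 + 18}{146} + 11 \left(-36\right)} = \sqrt{\left(- \frac{1}{146}\right) 12 - 396} = \sqrt{- \frac{6}{73} - 396} = \sqrt{- \frac{28914}{73}} = \frac{i \sqrt{2110722}}{73}$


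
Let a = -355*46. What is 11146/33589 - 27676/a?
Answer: 555811672/274254185 ≈ 2.0266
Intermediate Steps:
a = -16330
11146/33589 - 27676/a = 11146/33589 - 27676/(-16330) = 11146*(1/33589) - 27676*(-1/16330) = 11146/33589 + 13838/8165 = 555811672/274254185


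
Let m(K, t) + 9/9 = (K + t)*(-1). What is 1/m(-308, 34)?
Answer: 1/273 ≈ 0.0036630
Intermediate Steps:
m(K, t) = -1 - K - t (m(K, t) = -1 + (K + t)*(-1) = -1 + (-K - t) = -1 - K - t)
1/m(-308, 34) = 1/(-1 - 1*(-308) - 1*34) = 1/(-1 + 308 - 34) = 1/273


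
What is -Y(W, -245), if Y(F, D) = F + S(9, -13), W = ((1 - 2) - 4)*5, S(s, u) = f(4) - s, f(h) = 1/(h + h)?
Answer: 271/8 ≈ 33.875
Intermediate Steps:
f(h) = 1/(2*h)
S(s, u) = ⅛ - s (S(s, u) = (½)/4 - s = (½)*(¼) - s = ⅛ - s)
W = -25 (W = (-1 - 4)*5 = -5*5 = -25)
Y(F, D) = -71/8 + F (Y(F, D) = F + (⅛ - 1*9) = F + (⅛ - 9) = F - 71/8 = -71/8 + F)
-Y(W, -245) = -(-71/8 - 25) = -1*(-271/8) = 271/8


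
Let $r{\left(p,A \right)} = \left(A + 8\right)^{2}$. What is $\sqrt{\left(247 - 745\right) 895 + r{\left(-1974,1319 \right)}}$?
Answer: $\sqrt{1315219} \approx 1146.8$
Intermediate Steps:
$r{\left(p,A \right)} = \left(8 + A\right)^{2}$
$\sqrt{\left(247 - 745\right) 895 + r{\left(-1974,1319 \right)}} = \sqrt{\left(247 - 745\right) 895 + \left(8 + 1319\right)^{2}} = \sqrt{\left(-498\right) 895 + 1327^{2}} = \sqrt{-445710 + 1760929} = \sqrt{1315219}$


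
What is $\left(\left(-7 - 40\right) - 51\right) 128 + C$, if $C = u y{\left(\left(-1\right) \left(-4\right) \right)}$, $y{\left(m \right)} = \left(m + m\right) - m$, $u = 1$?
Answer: $-12540$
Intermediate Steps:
$y{\left(m \right)} = m$ ($y{\left(m \right)} = 2 m - m = m$)
$C = 4$ ($C = 1 \left(\left(-1\right) \left(-4\right)\right) = 1 \cdot 4 = 4$)
$\left(\left(-7 - 40\right) - 51\right) 128 + C = \left(\left(-7 - 40\right) - 51\right) 128 + 4 = \left(-47 - 51\right) 128 + 4 = \left(-98\right) 128 + 4 = -12544 + 4 = -12540$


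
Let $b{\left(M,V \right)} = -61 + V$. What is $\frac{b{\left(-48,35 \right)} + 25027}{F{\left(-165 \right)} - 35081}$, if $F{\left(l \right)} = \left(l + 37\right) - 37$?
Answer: $- \frac{25001}{35246} \approx -0.70933$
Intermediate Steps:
$F{\left(l \right)} = l$ ($F{\left(l \right)} = \left(37 + l\right) - 37 = l$)
$\frac{b{\left(-48,35 \right)} + 25027}{F{\left(-165 \right)} - 35081} = \frac{\left(-61 + 35\right) + 25027}{-165 - 35081} = \frac{-26 + 25027}{-35246} = 25001 \left(- \frac{1}{35246}\right) = - \frac{25001}{35246}$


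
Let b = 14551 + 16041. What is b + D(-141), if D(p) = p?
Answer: 30451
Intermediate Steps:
b = 30592
b + D(-141) = 30592 - 141 = 30451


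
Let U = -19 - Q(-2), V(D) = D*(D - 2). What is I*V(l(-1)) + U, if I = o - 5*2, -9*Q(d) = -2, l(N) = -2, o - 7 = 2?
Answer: -245/9 ≈ -27.222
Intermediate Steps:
o = 9 (o = 7 + 2 = 9)
Q(d) = 2/9 (Q(d) = -⅑*(-2) = 2/9)
V(D) = D*(-2 + D)
I = -1 (I = 9 - 5*2 = 9 - 10 = -1)
U = -173/9 (U = -19 - 1*2/9 = -19 - 2/9 = -173/9 ≈ -19.222)
I*V(l(-1)) + U = -(-2)*(-2 - 2) - 173/9 = -(-2)*(-4) - 173/9 = -1*8 - 173/9 = -8 - 173/9 = -245/9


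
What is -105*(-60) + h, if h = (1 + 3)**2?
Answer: 6316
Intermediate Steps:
h = 16 (h = 4**2 = 16)
-105*(-60) + h = -105*(-60) + 16 = 6300 + 16 = 6316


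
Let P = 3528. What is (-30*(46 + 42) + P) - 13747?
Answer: -12859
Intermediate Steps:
(-30*(46 + 42) + P) - 13747 = (-30*(46 + 42) + 3528) - 13747 = (-30*88 + 3528) - 13747 = (-2640 + 3528) - 13747 = 888 - 13747 = -12859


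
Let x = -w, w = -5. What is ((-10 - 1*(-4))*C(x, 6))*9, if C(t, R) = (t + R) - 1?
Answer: -540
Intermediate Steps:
x = 5 (x = -1*(-5) = 5)
C(t, R) = -1 + R + t (C(t, R) = (R + t) - 1 = -1 + R + t)
((-10 - 1*(-4))*C(x, 6))*9 = ((-10 - 1*(-4))*(-1 + 6 + 5))*9 = ((-10 + 4)*10)*9 = -6*10*9 = -60*9 = -540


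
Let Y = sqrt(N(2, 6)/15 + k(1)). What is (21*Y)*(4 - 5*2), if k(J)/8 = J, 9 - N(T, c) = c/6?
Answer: -336*sqrt(30)/5 ≈ -368.07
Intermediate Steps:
N(T, c) = 9 - c/6
k(J) = 8*J
Y = 8*sqrt(30)/15 (Y = sqrt((9 - 1/6*6)/15 + 8*1) = sqrt((9 - 1)*(1/15) + 8) = sqrt(8*(1/15) + 8) = sqrt(8/15 + 8) = sqrt(128/15) = 8*sqrt(30)/15 ≈ 2.9212)
(21*Y)*(4 - 5*2) = (21*(8*sqrt(30)/15))*(4 - 5*2) = (56*sqrt(30)/5)*(4 - 10) = (56*sqrt(30)/5)*(-6) = -336*sqrt(30)/5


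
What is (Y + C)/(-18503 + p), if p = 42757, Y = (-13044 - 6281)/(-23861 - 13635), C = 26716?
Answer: 1001762461/909427984 ≈ 1.1015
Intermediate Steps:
Y = 19325/37496 (Y = -19325/(-37496) = -19325*(-1/37496) = 19325/37496 ≈ 0.51539)
(Y + C)/(-18503 + p) = (19325/37496 + 26716)/(-18503 + 42757) = (1001762461/37496)/24254 = (1001762461/37496)*(1/24254) = 1001762461/909427984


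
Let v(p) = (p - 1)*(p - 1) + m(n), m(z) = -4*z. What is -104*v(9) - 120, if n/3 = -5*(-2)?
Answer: 5704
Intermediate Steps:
n = 30 (n = 3*(-5*(-2)) = 3*10 = 30)
v(p) = -120 + (-1 + p)**2 (v(p) = (p - 1)*(p - 1) - 4*30 = (-1 + p)*(-1 + p) - 120 = (-1 + p)**2 - 120 = -120 + (-1 + p)**2)
-104*v(9) - 120 = -104*(-120 + (-1 + 9)**2) - 120 = -104*(-120 + 8**2) - 120 = -104*(-120 + 64) - 120 = -104*(-56) - 120 = 5824 - 120 = 5704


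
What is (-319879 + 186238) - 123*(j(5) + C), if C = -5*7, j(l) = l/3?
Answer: -129541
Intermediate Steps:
j(l) = l/3
C = -35
(-319879 + 186238) - 123*(j(5) + C) = (-319879 + 186238) - 123*((⅓)*5 - 35) = -133641 - 123*(5/3 - 35) = -133641 - 123*(-100/3) = -133641 + 4100 = -129541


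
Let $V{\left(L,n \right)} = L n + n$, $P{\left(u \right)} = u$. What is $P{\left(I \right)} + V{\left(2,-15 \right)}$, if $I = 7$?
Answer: $-38$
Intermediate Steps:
$V{\left(L,n \right)} = n + L n$
$P{\left(I \right)} + V{\left(2,-15 \right)} = 7 - 15 \left(1 + 2\right) = 7 - 45 = -38$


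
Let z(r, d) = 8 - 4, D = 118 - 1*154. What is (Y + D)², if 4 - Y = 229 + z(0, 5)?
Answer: 70225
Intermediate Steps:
D = -36 (D = 118 - 154 = -36)
z(r, d) = 4
Y = -229 (Y = 4 - (229 + 4) = 4 - 1*233 = 4 - 233 = -229)
(Y + D)² = (-229 - 36)² = (-265)² = 70225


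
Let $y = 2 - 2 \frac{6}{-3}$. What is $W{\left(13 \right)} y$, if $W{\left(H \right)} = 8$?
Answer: $48$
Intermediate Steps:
$y = 6$ ($y = 2 - 2 \cdot 6 \left(- \frac{1}{3}\right) = 2 - -4 = 2 + 4 = 6$)
$W{\left(13 \right)} y = 8 \cdot 6 = 48$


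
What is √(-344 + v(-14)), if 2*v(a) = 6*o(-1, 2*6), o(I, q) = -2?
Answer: 5*I*√14 ≈ 18.708*I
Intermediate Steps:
v(a) = -6 (v(a) = (6*(-2))/2 = (½)*(-12) = -6)
√(-344 + v(-14)) = √(-344 - 6) = √(-350) = 5*I*√14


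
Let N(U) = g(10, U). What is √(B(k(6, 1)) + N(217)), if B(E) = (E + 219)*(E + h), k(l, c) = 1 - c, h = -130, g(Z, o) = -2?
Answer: 2*I*√7118 ≈ 168.74*I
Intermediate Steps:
N(U) = -2
B(E) = (-130 + E)*(219 + E) (B(E) = (E + 219)*(E - 130) = (219 + E)*(-130 + E) = (-130 + E)*(219 + E))
√(B(k(6, 1)) + N(217)) = √((-28470 + (1 - 1*1)² + 89*(1 - 1*1)) - 2) = √((-28470 + (1 - 1)² + 89*(1 - 1)) - 2) = √((-28470 + 0² + 89*0) - 2) = √((-28470 + 0 + 0) - 2) = √(-28470 - 2) = √(-28472) = 2*I*√7118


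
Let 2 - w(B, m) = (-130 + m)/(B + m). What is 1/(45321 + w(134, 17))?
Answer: 151/6843886 ≈ 2.2063e-5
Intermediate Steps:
w(B, m) = 2 - (-130 + m)/(B + m)
1/(45321 + w(134, 17)) = 1/(45321 + (130 + 17 + 2*134)/(134 + 17)) = 1/(45321 + (130 + 17 + 268)/151) = 1/(45321 + (1/151)*415) = 1/(45321 + 415/151) = 1/(6843886/151) = 151/6843886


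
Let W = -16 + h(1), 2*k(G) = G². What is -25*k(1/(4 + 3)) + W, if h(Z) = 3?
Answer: -1299/98 ≈ -13.255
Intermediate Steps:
k(G) = G²/2
W = -13 (W = -16 + 3 = -13)
-25*k(1/(4 + 3)) + W = -25*(1/(4 + 3))²/2 - 13 = -25*(1/7)²/2 - 13 = -25*(⅐)²/2 - 13 = -25/(2*49) - 13 = -25*1/98 - 13 = -25/98 - 13 = -1299/98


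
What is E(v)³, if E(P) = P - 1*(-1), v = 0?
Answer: 1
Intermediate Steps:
E(P) = 1 + P (E(P) = P + 1 = 1 + P)
E(v)³ = (1 + 0)³ = 1³ = 1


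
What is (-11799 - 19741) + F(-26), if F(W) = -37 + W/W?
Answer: -31576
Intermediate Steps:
F(W) = -36 (F(W) = -37 + 1 = -36)
(-11799 - 19741) + F(-26) = (-11799 - 19741) - 36 = -31540 - 36 = -31576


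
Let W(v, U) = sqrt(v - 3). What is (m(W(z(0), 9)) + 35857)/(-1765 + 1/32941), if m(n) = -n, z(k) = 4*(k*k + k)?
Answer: -1181165437/58140864 + 32941*I*sqrt(3)/58140864 ≈ -20.316 + 0.00098133*I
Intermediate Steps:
z(k) = 4*k + 4*k**2 (z(k) = 4*(k**2 + k) = 4*(k + k**2) = 4*k + 4*k**2)
W(v, U) = sqrt(-3 + v)
(m(W(z(0), 9)) + 35857)/(-1765 + 1/32941) = (-sqrt(-3 + 4*0*(1 + 0)) + 35857)/(-1765 + 1/32941) = (-sqrt(-3 + 4*0*1) + 35857)/(-1765 + 1/32941) = (-sqrt(-3 + 0) + 35857)/(-58140864/32941) = (-sqrt(-3) + 35857)*(-32941/58140864) = (-I*sqrt(3) + 35857)*(-32941/58140864) = (35857 - I*sqrt(3))*(-32941/58140864) = -1181165437/58140864 + 32941*I*sqrt(3)/58140864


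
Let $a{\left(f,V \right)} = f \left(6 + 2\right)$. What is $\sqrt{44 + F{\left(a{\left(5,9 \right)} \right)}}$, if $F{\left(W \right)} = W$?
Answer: $2 \sqrt{21} \approx 9.1651$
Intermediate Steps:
$a{\left(f,V \right)} = 8 f$ ($a{\left(f,V \right)} = f 8 = 8 f$)
$\sqrt{44 + F{\left(a{\left(5,9 \right)} \right)}} = \sqrt{44 + 8 \cdot 5} = \sqrt{44 + 40} = \sqrt{84} = 2 \sqrt{21}$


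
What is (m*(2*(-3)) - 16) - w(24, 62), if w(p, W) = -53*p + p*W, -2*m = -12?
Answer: -268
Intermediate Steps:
m = 6 (m = -½*(-12) = 6)
w(p, W) = -53*p + W*p
(m*(2*(-3)) - 16) - w(24, 62) = (6*(2*(-3)) - 16) - 24*(-53 + 62) = (6*(-6) - 16) - 24*9 = (-36 - 16) - 1*216 = -52 - 216 = -268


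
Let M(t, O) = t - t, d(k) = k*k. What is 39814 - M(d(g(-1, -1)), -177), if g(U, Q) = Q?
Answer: 39814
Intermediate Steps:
d(k) = k²
M(t, O) = 0
39814 - M(d(g(-1, -1)), -177) = 39814 - 1*0 = 39814 + 0 = 39814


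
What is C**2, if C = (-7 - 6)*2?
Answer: 676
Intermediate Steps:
C = -26 (C = -13*2 = -26)
C**2 = (-26)**2 = 676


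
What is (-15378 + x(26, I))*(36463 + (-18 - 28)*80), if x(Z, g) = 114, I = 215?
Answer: -500399712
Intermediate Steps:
(-15378 + x(26, I))*(36463 + (-18 - 28)*80) = (-15378 + 114)*(36463 + (-18 - 28)*80) = -15264*(36463 - 46*80) = -15264*(36463 - 3680) = -15264*32783 = -500399712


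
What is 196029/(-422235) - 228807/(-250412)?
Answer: 5280256633/11748078980 ≈ 0.44946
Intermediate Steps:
196029/(-422235) - 228807/(-250412) = 196029*(-1/422235) - 228807*(-1/250412) = -21781/46915 + 228807/250412 = 5280256633/11748078980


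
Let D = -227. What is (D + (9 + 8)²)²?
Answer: 3844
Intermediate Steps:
(D + (9 + 8)²)² = (-227 + (9 + 8)²)² = (-227 + 17²)² = (-227 + 289)² = 62² = 3844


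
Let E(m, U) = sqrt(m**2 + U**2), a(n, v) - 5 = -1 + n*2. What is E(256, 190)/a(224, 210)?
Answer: sqrt(25409)/226 ≈ 0.70532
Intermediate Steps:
a(n, v) = 4 + 2*n (a(n, v) = 5 + (-1 + n*2) = 5 + (-1 + 2*n) = 4 + 2*n)
E(m, U) = sqrt(U**2 + m**2)
E(256, 190)/a(224, 210) = sqrt(190**2 + 256**2)/(4 + 2*224) = sqrt(36100 + 65536)/(4 + 448) = sqrt(101636)/452 = (2*sqrt(25409))*(1/452) = sqrt(25409)/226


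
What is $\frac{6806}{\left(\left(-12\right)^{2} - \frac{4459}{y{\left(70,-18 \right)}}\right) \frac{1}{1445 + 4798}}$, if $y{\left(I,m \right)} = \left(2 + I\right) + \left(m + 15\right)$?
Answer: $\frac{2931800202}{5477} \approx 5.3529 \cdot 10^{5}$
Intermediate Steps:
$y{\left(I,m \right)} = 17 + I + m$ ($y{\left(I,m \right)} = \left(2 + I\right) + \left(15 + m\right) = 17 + I + m$)
$\frac{6806}{\left(\left(-12\right)^{2} - \frac{4459}{y{\left(70,-18 \right)}}\right) \frac{1}{1445 + 4798}} = \frac{6806}{\left(\left(-12\right)^{2} - \frac{4459}{17 + 70 - 18}\right) \frac{1}{1445 + 4798}} = \frac{6806}{\left(144 - \frac{4459}{69}\right) \frac{1}{6243}} = \frac{6806}{\frac{5477}{69} \cdot \frac{1}{6243}} = \frac{6806}{\frac{5477}{430767}} = 6806 \cdot \frac{430767}{5477} = \frac{2931800202}{5477}$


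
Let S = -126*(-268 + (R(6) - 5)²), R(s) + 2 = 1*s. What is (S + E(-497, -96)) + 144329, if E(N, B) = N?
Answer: 177474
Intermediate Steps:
R(s) = -2 + s (R(s) = -2 + 1*s = -2 + s)
S = 33642 (S = -126*(-268 + ((-2 + 6) - 5)²) = -126*(-268 + (4 - 5)²) = -126*(-268 + (-1)²) = -126*(-268 + 1) = -126*(-267) = 33642)
(S + E(-497, -96)) + 144329 = (33642 - 497) + 144329 = 33145 + 144329 = 177474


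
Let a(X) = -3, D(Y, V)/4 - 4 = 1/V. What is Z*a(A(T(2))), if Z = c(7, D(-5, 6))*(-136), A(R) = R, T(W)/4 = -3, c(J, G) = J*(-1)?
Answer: -2856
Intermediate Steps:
D(Y, V) = 16 + 4/V
c(J, G) = -J
T(W) = -12 (T(W) = 4*(-3) = -12)
Z = 952 (Z = -1*7*(-136) = -7*(-136) = 952)
Z*a(A(T(2))) = 952*(-3) = -2856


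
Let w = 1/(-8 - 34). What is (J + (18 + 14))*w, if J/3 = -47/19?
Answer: -467/798 ≈ -0.58521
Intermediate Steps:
J = -141/19 (J = 3*(-47/19) = -141/19 ≈ -7.4211)
w = -1/42 (w = 1/(-42) = -1/42 ≈ -0.023810)
(J + (18 + 14))*w = (-141/19 + (18 + 14))*(-1/42) = (-141/19 + 32)*(-1/42) = (467/19)*(-1/42) = -467/798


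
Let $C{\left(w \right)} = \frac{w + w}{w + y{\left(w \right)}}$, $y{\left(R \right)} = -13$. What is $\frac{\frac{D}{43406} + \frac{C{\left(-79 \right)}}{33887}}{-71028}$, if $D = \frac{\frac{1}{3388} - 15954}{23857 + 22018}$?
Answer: $- \frac{10683464543569}{17784452300041007196000} \approx -6.0072 \cdot 10^{-10}$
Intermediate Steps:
$D = - \frac{54052151}{155424500}$ ($D = \frac{\frac{1}{3388} - 15954}{45875} = \left(- \frac{54052151}{3388}\right) \frac{1}{45875} = - \frac{54052151}{155424500} \approx -0.34777$)
$C{\left(w \right)} = \frac{2 w}{-13 + w}$ ($C{\left(w \right)} = \frac{w + w}{w - 13} = \frac{2 w}{-13 + w}$)
$\frac{\frac{D}{43406} + \frac{C{\left(-79 \right)}}{33887}}{-71028} = \frac{- \frac{54052151}{155424500 \cdot 43406} + \frac{2 \left(-79\right) \frac{1}{-13 - 79}}{33887}}{-71028} = \left(\left(- \frac{54052151}{155424500}\right) \frac{1}{43406} + 2 \left(-79\right) \frac{1}{-92} \cdot \frac{1}{33887}\right) \left(- \frac{1}{71028}\right) = \left(- \frac{54052151}{6746355847000} + 2 \left(-79\right) \left(- \frac{1}{92}\right) \frac{1}{33887}\right) \left(- \frac{1}{71028}\right) = \left(- \frac{54052151}{6746355847000} + \frac{79}{46} \cdot \frac{1}{33887}\right) \left(- \frac{1}{71028}\right) = \left(- \frac{54052151}{6746355847000} + \frac{79}{1558802}\right) \left(- \frac{1}{71028}\right) = \frac{32050393630707}{751159499072521000} \left(- \frac{1}{71028}\right) = - \frac{10683464543569}{17784452300041007196000}$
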